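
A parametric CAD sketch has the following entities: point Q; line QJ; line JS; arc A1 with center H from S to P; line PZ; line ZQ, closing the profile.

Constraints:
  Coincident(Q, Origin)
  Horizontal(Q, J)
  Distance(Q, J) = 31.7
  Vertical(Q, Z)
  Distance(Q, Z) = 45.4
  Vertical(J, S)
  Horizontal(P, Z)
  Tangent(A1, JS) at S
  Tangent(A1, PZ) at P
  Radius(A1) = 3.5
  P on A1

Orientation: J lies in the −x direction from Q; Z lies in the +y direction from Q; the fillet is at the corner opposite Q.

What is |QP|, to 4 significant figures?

53.45

Q is at the origin; Q and J share the same y with |QJ| = 31.7 and J on the −x side, so J = (-31.70, 0.000). QZ is vertical with |QZ| = 45.4 and Z on the +y side, so Z = (0.000, 45.40). The virtual corner opposite Q is at (-31.70, 45.40). A1 meets JS tangentially, so HS is at right angles to JS and since A1 is tangent to PZ there, HP ⟂ PZ, with radius 3.5, so the center H sits 3.5 in from both sides at H = (-28.20, 41.90). That places the tangent points at S = (-31.70, 41.90) on JS and P = (-28.20, 45.40) on PZ. Then |QP| = |P − Q| = 53.45.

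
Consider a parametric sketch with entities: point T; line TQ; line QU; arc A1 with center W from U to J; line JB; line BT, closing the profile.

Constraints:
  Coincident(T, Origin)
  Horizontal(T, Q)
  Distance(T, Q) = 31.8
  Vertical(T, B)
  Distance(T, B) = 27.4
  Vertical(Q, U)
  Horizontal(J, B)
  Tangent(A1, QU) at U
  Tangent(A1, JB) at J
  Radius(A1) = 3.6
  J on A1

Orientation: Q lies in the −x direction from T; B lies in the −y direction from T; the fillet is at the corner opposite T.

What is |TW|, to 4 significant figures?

36.90

T is at the origin; TQ is horizontal with |TQ| = 31.8 and Q on the −x side, so Q = (-31.80, 0.000). TB is vertical with |TB| = 27.4 and B on the −y side, so B = (0.000, -27.40). The virtual corner opposite T is at (-31.80, -27.40). Since A1 is tangent to QU there, WU ⟂ QU and the tangent condition forces WJ to be normal to JB, with radius 3.6, so the center W sits 3.6 in from both sides at W = (-28.20, -23.80). Then |TW| = |W − T| = 36.90.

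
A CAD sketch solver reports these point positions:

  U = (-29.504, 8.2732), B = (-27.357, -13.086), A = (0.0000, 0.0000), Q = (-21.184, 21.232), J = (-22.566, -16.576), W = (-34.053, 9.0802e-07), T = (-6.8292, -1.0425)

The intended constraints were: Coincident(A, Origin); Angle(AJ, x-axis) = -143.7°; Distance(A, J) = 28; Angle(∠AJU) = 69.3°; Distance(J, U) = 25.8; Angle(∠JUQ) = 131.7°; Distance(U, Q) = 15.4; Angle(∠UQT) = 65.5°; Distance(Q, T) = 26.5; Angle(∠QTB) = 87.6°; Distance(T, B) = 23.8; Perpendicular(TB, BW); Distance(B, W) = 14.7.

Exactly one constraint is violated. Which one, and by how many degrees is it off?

Perpendicular(TB, BW) — off by 3.30°.

A = (0.00, 0.00) ✓; AJ at -143.7° ✓; |AJ| = 28.00 ✓; ∠AJU = 69.30° ✓; |JU| = 25.80 ✓; ∠JUQ = 131.7° ✓; |UQ| = 15.40 ✓; ∠UQT = 65.50° ✓; |QT| = 26.50 ✓; ∠QTB = 87.60° ✓; |TB| = 23.80 ✓; ∠(TB, BW) = 93.30° ✗; |BW| = 14.70 ✓.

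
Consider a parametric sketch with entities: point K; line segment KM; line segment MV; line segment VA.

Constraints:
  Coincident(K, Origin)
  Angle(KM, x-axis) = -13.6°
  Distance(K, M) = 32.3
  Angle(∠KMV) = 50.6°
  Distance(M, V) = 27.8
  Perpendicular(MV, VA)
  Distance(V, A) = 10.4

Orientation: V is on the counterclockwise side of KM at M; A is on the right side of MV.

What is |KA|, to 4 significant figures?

36.10

∠KMV = 50.6°, so MV runs at -13.6° + (180° − 50.6°) = 115.8° from the x-axis; with |MV| = 27.8, V = M + 27.8·(cos 115.8°, sin 115.8°) = (19.29, 17.43). The perpendicularity gives VA at right angles to MV; with |VA| = 10.4 on the right of MV, A = V + 10.4·(0.9003, 0.4352) = (28.66, 21.96). Then |KA| = |A − K| = 36.10.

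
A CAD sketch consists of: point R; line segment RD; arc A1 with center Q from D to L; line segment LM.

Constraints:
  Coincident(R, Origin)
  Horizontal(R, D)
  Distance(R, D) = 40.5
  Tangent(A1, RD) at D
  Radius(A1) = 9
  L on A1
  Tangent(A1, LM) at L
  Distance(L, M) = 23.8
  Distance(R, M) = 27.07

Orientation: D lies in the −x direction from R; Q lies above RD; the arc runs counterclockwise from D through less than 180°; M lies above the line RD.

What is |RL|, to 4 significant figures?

34.00

Checks: |QL| = 9.000 ✓; ∠(QL, LM) = 90.00° ✓; |LM| = 23.80 ✓; |RM| = 27.07 ✓.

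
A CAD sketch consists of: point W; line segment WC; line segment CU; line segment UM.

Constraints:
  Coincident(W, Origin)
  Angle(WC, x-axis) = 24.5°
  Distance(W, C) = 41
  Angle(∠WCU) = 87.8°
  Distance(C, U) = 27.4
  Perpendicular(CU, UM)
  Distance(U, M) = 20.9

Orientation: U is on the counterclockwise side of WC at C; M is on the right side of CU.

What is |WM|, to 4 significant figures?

67.04

W is at the origin; WC runs at 24.5° with length 41.0, so C = 41.0·(cos 24.5°, sin 24.5°) = (37.31, 17.00). ∠WCU = 87.8°, so CU runs at 24.5° + (180° − 87.8°) = 116.7° from the x-axis; with |CU| = 27.4, U = C + 27.4·(cos 116.7°, sin 116.7°) = (25.00, 41.48). CU ⟂ UM; with |UM| = 20.9 on the right of CU, M = U + 20.9·(0.8934, 0.4493) = (43.67, 50.87). Then |WM| = |M − W| = 67.04.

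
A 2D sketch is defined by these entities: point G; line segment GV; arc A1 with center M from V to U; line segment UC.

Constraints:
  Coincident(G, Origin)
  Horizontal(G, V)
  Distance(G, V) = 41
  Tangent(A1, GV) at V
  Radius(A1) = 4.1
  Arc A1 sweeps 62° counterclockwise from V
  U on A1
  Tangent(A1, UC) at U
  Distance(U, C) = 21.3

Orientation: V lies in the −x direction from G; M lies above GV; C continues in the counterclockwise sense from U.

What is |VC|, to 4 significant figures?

25.01

G is at the origin; G and V share the same y with |GV| = 41.0 and V on the −x side, so V = (-41.00, 0.000). The tangent condition forces MV to be normal to GV, so M = V + (0, 4.1) = (-41.00, 4.100). On A1, V sits at bearing -90° from M; a 62° counterclockwise sweep puts U at bearing -28°, so U = M + 4.1·(cos -28°, sin -28°) = (-37.38, 2.175). Tangency of A1 to UC means the radius MU is perpendicular to UC, so UC runs along (−sin -28°, cos -28°); with |UC| = 21.3, C = (-27.38, 20.98). Then |VC| = |C − V| = 25.01.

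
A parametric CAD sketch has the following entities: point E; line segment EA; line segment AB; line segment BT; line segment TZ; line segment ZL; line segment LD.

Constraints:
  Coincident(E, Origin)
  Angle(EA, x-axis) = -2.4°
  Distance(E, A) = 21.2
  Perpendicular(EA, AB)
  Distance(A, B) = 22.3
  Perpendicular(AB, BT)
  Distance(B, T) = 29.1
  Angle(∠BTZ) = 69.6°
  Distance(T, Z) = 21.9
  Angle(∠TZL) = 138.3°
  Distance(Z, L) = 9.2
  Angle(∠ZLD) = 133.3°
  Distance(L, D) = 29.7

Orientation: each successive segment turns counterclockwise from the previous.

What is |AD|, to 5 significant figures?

16.371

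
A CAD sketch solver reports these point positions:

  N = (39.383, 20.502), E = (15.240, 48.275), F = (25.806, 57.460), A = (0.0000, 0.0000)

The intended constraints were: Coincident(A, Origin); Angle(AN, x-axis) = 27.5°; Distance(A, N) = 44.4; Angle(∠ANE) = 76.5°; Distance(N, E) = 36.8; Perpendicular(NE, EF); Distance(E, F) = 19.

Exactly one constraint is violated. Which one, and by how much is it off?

Distance(E, F) = 19 — off by 5.00.

A = (0.00, 0.00) ✓; AN at 27.50° ✓; |AN| = 44.40 ✓; ∠ANE = 76.50° ✓; |NE| = 36.80 ✓; ∠(NE, EF) = 90.00° ✓; |EF| = 14.00 ✗.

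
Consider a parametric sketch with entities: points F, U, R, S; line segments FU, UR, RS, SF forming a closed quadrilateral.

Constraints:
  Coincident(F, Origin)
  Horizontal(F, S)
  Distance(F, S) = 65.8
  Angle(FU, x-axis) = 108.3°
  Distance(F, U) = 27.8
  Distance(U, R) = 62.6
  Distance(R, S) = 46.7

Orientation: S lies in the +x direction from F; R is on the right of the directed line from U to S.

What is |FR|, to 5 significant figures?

36.688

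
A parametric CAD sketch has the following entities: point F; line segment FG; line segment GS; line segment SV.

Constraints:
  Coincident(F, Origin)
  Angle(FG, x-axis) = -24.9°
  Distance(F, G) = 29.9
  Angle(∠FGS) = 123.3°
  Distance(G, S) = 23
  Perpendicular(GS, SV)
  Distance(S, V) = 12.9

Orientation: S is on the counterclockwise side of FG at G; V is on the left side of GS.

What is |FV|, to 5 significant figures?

41.228

F is at the origin; FG runs at -24.9° with length 29.9, so G = 29.9·(cos -24.9°, sin -24.9°) = (27.121, -12.589). ∠FGS = 123.3°, so GS runs at -24.9° + (180° − 123.3°) = 31.800° from the x-axis; with |GS| = 23.0, S = G + 23.0·(cos 31.800°, sin 31.800°) = (46.668, -0.46899). The perpendicularity gives SV at right angles to GS; with |SV| = 12.9 on the left of GS, V = S + 12.9·(-0.52696, 0.84989) = (39.870, 10.495). Then |FV| = |V − F| = 41.228.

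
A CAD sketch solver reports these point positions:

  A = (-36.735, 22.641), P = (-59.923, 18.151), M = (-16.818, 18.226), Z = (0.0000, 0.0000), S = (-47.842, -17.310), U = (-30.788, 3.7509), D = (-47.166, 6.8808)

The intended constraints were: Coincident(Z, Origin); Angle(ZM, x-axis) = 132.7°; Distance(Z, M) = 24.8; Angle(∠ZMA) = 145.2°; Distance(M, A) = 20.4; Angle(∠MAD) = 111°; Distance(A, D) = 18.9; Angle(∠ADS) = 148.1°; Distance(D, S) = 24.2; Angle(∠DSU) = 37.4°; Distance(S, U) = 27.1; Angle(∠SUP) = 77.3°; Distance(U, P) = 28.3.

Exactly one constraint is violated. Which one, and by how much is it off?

Distance(U, P) = 28.3 — off by 4.20.

Z = (0.00, 0.00) ✓; ZM at 132.7° ✓; |ZM| = 24.80 ✓; ∠ZMA = 145.2° ✓; |MA| = 20.40 ✓; ∠MAD = 111.0° ✓; |AD| = 18.90 ✓; ∠ADS = 148.1° ✓; |DS| = 24.20 ✓; ∠DSU = 37.40° ✓; |SU| = 27.10 ✓; ∠SUP = 77.30° ✓; |UP| = 32.50 ✗.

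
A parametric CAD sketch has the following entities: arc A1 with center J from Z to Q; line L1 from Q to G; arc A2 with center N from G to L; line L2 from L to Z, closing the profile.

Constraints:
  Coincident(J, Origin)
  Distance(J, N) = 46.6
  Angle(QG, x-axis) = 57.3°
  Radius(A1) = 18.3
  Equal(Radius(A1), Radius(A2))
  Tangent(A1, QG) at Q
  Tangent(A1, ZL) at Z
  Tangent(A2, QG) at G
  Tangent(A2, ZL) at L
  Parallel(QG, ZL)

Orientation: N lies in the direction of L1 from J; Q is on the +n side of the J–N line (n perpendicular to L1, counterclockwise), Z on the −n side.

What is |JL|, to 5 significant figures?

50.064

The slot axis is L1's direction at 57.3°, so u = (cos 57.3°, sin 57.3°) = (0.54024, 0.84151) and n = (−sin 57.3°, cos 57.3°) = (-0.84151, 0.54024). J is at the origin and N lies 46.6 along u from J, so N = 46.6·u = (25.175, 39.214). Tangency of A1 to both parallel lines with radius 18.3 puts Q and Z at J ± 18.3·n: Q = (-15.400, 9.8864), Z = (15.400, -9.8864). Equal radii place G and L the same way about N: G = N + 18.3·n = (9.7756, 49.101), L = N − 18.3·n = (40.575, 29.328). Then |JL| = |L − J| = 50.064.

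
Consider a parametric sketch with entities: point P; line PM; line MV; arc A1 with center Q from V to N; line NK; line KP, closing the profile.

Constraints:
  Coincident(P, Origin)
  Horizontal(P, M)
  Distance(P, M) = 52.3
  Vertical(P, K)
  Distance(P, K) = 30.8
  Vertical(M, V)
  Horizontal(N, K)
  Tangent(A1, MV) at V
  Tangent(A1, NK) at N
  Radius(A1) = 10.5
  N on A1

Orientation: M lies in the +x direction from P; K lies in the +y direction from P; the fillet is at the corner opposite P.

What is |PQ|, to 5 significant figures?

46.469

P is at the origin; P and M share the same y with |PM| = 52.3 and M on the +x side, so M = (52.300, 0.0000). PK is vertical with |PK| = 30.8 and K on the +y side, so K = (0.0000, 30.800). The virtual corner opposite P is at (52.300, 30.800). A1 meets MV tangentially, so QV is at right angles to MV and the tangent condition forces QN to be normal to NK, with radius 10.5, so the center Q sits 10.5 in from both sides at Q = (41.800, 20.300). Then |PQ| = |Q − P| = 46.469.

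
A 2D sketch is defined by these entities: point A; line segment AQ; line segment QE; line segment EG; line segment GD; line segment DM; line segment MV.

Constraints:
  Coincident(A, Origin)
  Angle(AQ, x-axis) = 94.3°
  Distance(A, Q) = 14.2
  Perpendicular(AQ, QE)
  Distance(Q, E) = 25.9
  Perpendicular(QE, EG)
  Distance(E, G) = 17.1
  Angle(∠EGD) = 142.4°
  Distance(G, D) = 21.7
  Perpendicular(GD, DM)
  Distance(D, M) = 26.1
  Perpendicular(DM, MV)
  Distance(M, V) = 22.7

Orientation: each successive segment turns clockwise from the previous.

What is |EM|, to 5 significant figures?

38.573

A is at the origin; AQ runs at 94.3° with length 14.2, so Q = (-1.0647, 14.160). AQ is perpendicular to QE, so QE runs at 4.3000°; with |QE| = 25.9, E = (24.762, 16.102). QE ⟂ EG, so EG runs at -85.700°; with |EG| = 17.1, G = (26.045, -0.94989). ∠EGD = 142.4° gives GD at -123.30° from the x-axis; with |GD| = 21.7, D = (14.131, -19.087). GD is perpendicular to DM, so DM runs at 146.70°; with |DM| = 26.1, M = (-7.6838, -4.7574). Then |EM| = |M − E| = 38.573.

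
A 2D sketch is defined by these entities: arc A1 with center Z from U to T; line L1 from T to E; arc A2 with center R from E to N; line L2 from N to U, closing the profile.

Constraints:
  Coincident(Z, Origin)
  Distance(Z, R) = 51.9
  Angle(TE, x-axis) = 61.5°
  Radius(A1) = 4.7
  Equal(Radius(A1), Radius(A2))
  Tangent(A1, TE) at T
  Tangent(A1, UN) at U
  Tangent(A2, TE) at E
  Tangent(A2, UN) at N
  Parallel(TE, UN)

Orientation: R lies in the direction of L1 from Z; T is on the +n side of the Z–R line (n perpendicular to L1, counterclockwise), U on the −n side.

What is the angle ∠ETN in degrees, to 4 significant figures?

10.27°

The slot axis is L1's direction at 61.5°, so u = (cos 61.5°, sin 61.5°) = (0.4772, 0.8788) and n = (−sin 61.5°, cos 61.5°) = (-0.8788, 0.4772). Z is at the origin and R lies 51.9 along u from Z, so R = 51.9·u = (24.76, 45.61). Tangency of A1 to both parallel lines with radius 4.7 puts T and U at Z ± 4.7·n: T = (-4.130, 2.243), U = (4.130, -2.243). Equal radii place E and N the same way about R: E = R + 4.7·n = (20.63, 47.85), N = R − 4.7·n = (28.89, 43.37). Then cos ∠ETN = TE·TN / (|TE||TN|), giving 10.27°.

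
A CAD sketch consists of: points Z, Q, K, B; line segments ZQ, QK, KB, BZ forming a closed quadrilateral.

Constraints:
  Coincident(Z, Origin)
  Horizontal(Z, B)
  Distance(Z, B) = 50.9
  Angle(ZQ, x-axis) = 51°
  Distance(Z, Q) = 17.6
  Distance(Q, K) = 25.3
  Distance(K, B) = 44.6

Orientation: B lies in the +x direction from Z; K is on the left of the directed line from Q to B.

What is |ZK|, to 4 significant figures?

42.78

Z is at the origin; ZB is horizontal with |ZB| = 50.9 and B in +x, so B = (50.9, 0). ZQ runs at 51.0° with |ZQ| = 17.6, so Q = (11.08, 13.68). K is determined by |QK| = 25.3 and |KB| = 44.6 together: it lies at the intersection of circle(Q, 25.3) and circle(B, 44.6). With |QB| = 42.11, the foot of the radical line on QB is 5.034 from Q and the perpendicular offset is √(25.3² − 5.034²) = 24.79. Taking the left-of-QB solution: K = (23.89, 35.49).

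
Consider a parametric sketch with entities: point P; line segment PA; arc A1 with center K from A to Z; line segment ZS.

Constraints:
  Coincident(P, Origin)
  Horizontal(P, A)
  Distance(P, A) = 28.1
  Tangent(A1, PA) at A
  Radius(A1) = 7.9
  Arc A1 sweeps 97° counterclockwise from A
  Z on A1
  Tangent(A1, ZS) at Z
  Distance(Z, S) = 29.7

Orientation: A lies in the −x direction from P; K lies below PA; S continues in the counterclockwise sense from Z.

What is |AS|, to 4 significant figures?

38.57

P is at the origin; P and A share the same y with |PA| = 28.1 and A on the −x side, so A = (-28.10, 0.000). A1 meets PA tangentially, so KA is at right angles to PA, so K = A + (0, -7.9) = (-28.10, -7.900). On A1, A sits at bearing 90° from K; a 97° counterclockwise sweep puts Z at bearing 187°, so Z = K + 7.9·(cos 187°, sin 187°) = (-35.94, -8.863). Since A1 is tangent to ZS there, KZ ⟂ ZS, so ZS runs along (−sin 187°, cos 187°); with |ZS| = 29.7, S = (-32.32, -38.34). Then |AS| = |S − A| = 38.57.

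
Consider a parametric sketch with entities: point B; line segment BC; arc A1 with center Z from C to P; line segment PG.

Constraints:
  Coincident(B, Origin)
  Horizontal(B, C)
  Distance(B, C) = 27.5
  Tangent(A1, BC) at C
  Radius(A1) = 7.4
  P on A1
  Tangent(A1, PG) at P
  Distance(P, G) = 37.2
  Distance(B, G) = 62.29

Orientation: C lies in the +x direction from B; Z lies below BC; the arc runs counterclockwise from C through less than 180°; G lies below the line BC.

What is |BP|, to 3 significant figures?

25.6

Checks: |ZP| = 7.400 ✓; ∠(ZP, PG) = 90.00° ✓; |PG| = 37.20 ✓; |BG| = 62.29 ✓.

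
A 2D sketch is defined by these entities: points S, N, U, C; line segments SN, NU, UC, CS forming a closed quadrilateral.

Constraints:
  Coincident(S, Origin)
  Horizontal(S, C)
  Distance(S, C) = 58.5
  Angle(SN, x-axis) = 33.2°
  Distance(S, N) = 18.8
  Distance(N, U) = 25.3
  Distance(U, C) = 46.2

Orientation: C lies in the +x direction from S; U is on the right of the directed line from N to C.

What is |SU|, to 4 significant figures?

21.06

Checks: |NU| = 25.30 ✓; |UC| = 46.20 ✓.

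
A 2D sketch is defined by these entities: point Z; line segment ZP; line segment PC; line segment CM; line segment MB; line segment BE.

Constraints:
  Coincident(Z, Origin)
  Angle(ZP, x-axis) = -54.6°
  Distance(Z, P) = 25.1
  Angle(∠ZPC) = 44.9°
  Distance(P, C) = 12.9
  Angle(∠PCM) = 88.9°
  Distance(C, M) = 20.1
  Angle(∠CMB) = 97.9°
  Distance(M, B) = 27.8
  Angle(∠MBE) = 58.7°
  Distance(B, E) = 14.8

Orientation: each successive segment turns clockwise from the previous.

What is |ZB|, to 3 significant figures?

33.4

Z is at the origin; ZP runs at -54.6° with length 25.1, so P = (14.5, -20.5). ∠ZPC = 44.9° gives PC at 170° from the x-axis; with |PC| = 12.9, C = (1.82, -18.3). ∠PCM = 88.9° gives CM at 79.2° from the x-axis; with |CM| = 20.1, M = (5.59, 1.46). ∠CMB = 97.9° gives MB at -2.90° from the x-axis; with |MB| = 27.8, B = (33.4, 0.0513). Then |ZB| = |B − Z| = 33.4.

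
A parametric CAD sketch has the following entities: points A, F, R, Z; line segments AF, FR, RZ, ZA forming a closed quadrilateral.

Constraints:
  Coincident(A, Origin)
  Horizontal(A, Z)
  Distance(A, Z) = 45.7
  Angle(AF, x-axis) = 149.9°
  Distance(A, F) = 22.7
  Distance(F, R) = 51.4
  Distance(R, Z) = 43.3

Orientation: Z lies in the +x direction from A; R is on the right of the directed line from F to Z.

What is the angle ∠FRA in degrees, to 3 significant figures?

14.8°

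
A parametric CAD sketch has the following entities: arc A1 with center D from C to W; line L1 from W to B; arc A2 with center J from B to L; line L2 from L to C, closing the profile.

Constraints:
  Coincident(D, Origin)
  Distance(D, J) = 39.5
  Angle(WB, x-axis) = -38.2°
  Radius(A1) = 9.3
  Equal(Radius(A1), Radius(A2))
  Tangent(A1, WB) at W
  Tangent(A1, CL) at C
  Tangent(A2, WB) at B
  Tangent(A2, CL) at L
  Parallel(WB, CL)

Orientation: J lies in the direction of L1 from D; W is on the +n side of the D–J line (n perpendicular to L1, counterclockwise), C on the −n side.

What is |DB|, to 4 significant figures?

40.58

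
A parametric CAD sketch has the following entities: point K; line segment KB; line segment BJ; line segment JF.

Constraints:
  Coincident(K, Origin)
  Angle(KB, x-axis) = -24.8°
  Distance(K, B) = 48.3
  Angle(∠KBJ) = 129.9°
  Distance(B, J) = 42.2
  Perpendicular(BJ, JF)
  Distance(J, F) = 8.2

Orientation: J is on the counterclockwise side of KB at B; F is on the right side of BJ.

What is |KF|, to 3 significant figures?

86.0

K is at the origin; KB runs at -24.8° with length 48.3, so B = 48.3·(cos -24.8°, sin -24.8°) = (43.8, -20.3). ∠KBJ = 129.9°, so BJ runs at -24.8° + (180° − 129.9°) = 25.3° from the x-axis; with |BJ| = 42.2, J = B + 42.2·(cos 25.3°, sin 25.3°) = (82.0, -2.23). BJ is perpendicular to JF; with |JF| = 8.2 on the right of BJ, F = J + 8.2·(0.427, -0.904) = (85.5, -9.64). Then |KF| = |F − K| = 86.0.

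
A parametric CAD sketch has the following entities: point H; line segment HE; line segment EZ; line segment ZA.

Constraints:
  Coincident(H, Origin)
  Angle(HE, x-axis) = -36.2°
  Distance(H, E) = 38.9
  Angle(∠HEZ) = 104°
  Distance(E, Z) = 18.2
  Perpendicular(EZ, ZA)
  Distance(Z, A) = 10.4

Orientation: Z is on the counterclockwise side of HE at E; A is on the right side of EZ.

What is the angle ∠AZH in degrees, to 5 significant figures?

143.81°

H is at the origin; HE runs at -36.2° with length 38.9, so E = 38.9·(cos -36.2°, sin -36.2°) = (31.391, -22.975). ∠HEZ = 104.0°, so EZ runs at -36.2° + (180° − 104.0°) = 39.800° from the x-axis; with |EZ| = 18.2, Z = E + 18.2·(cos 39.800°, sin 39.800°) = (45.374, -11.325). The perpendicularity gives ZA at right angles to EZ; with |ZA| = 10.4 on the right of EZ, A = Z + 10.4·(0.64011, -0.76828) = (52.031, -19.315). Then cos ∠AZH = ZA·ZH / (|ZA||ZH|), giving 143.81°.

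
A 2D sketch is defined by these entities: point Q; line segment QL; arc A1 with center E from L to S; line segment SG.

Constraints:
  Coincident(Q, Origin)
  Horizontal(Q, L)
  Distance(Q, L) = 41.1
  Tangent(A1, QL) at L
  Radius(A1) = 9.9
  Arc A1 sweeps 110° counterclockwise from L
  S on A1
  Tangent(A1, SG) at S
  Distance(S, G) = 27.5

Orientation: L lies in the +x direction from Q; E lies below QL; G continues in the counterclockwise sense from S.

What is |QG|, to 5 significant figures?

56.821

Q is at the origin; Q and L share the same y with |QL| = 41.1 and L on the +x side, so L = (41.100, 0.0000). A1 meets QL tangentially, so EL is at right angles to QL, so E = L + (0, -9.9) = (41.100, -9.9000). On A1, L sits at bearing 90° from E; a 110° counterclockwise sweep puts S at bearing 200°, so S = E + 9.9·(cos 200°, sin 200°) = (31.797, -13.286). Since A1 is tangent to SG there, ES ⟂ SG, so SG runs along (−sin 200°, cos 200°); with |SG| = 27.5, G = (41.203, -39.128). Then |QG| = |G − Q| = 56.821.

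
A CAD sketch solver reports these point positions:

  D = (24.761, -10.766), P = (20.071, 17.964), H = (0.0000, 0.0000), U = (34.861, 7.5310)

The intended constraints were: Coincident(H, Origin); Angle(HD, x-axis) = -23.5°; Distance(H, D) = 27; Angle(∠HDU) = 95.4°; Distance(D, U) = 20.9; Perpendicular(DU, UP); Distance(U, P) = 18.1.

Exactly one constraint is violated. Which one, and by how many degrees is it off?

Perpendicular(DU, UP) — off by 6.30°.

H = (0.00, 0.00) ✓; HD at -23.50° ✓; |HD| = 27.00 ✓; ∠HDU = 95.40° ✓; |DU| = 20.90 ✓; ∠(DU, UP) = 83.70° ✗; |UP| = 18.10 ✓.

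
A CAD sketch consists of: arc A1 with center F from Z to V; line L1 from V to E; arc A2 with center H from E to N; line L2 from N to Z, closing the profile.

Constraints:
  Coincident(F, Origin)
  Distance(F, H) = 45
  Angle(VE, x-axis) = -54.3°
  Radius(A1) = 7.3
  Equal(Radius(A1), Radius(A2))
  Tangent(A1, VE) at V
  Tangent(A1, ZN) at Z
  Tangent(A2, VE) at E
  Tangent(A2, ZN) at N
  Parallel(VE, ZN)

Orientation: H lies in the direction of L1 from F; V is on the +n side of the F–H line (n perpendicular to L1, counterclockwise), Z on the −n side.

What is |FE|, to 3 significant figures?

45.6

The slot axis is L1's direction at -54.3°, so u = (cos -54.3°, sin -54.3°) = (0.584, -0.812) and n = (−sin -54.3°, cos -54.3°) = (0.812, 0.584). F is at the origin and H lies 45.0 along u from F, so H = 45.0·u = (26.3, -36.5). Tangency of A1 to both parallel lines with radius 7.3 puts V and Z at F ± 7.3·n: V = (5.93, 4.26), Z = (-5.93, -4.26). Equal radii place E and N the same way about H: E = H + 7.3·n = (32.2, -32.3), N = H − 7.3·n = (20.3, -40.8). Then |FE| = |E − F| = 45.6.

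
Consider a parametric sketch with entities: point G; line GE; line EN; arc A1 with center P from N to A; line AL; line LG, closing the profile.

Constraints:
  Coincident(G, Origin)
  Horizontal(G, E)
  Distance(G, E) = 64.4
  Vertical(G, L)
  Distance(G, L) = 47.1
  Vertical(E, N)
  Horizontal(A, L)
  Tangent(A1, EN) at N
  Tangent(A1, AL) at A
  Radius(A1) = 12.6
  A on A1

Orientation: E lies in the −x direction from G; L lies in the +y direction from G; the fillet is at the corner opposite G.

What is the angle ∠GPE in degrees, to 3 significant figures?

76.4°

G is at the origin; GE is horizontal with |GE| = 64.4 and E on the −x side, so E = (-64.4, 0.00). G and L share the same x with |GL| = 47.1 and L on the +y side, so L = (0.00, 47.1). The virtual corner opposite G is at (-64.4, 47.1). Tangency of A1 to EN means the radius PN is perpendicular to EN and A1 meets AL tangentially, so PA is at right angles to AL, with radius 12.6, so the center P sits 12.6 in from both sides at P = (-51.8, 34.5). Then cos ∠GPE = PG·PE / (|PG||PE|), giving 76.4°.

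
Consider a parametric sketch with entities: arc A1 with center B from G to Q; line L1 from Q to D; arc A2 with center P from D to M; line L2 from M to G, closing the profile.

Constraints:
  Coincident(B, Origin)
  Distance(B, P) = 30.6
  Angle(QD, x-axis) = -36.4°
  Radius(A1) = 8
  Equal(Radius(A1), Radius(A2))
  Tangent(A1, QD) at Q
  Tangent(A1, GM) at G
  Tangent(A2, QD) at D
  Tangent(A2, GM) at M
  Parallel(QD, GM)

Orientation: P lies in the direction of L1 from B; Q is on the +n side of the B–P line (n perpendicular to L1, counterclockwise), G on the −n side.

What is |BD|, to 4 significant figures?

31.63

The slot axis is L1's direction at -36.4°, so u = (cos -36.4°, sin -36.4°) = (0.8049, -0.5934) and n = (−sin -36.4°, cos -36.4°) = (0.5934, 0.8049). B is at the origin and P lies 30.6 along u from B, so P = 30.6·u = (24.63, -18.16). Tangency of A1 to both parallel lines with radius 8.0 puts Q and G at B ± 8.0·n: Q = (4.747, 6.439), G = (-4.747, -6.439). Equal radii place D and M the same way about P: D = P + 8.0·n = (29.38, -11.72), M = P − 8.0·n = (19.88, -24.60). Then |BD| = |D − B| = 31.63.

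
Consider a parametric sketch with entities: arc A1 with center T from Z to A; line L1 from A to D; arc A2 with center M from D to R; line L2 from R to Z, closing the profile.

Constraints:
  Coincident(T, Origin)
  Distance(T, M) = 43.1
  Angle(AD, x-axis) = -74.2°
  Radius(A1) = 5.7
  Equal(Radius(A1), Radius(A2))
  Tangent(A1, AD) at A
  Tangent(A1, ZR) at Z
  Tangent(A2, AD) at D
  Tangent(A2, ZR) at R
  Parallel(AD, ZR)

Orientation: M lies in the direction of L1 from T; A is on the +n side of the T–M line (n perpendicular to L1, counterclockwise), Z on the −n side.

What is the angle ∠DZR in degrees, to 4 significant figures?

14.82°

The slot axis is L1's direction at -74.2°, so u = (cos -74.2°, sin -74.2°) = (0.2723, -0.9622) and n = (−sin -74.2°, cos -74.2°) = (0.9622, 0.2723). T is at the origin and M lies 43.1 along u from T, so M = 43.1·u = (11.74, -41.47). Tangency of A1 to both parallel lines with radius 5.7 puts A and Z at T ± 5.7·n: A = (5.485, 1.552), Z = (-5.485, -1.552). Equal radii place D and R the same way about M: D = M + 5.7·n = (17.22, -39.92), R = M − 5.7·n = (6.251, -43.02). Then cos ∠DZR = ZD·ZR / (|ZD||ZR|), giving 14.82°.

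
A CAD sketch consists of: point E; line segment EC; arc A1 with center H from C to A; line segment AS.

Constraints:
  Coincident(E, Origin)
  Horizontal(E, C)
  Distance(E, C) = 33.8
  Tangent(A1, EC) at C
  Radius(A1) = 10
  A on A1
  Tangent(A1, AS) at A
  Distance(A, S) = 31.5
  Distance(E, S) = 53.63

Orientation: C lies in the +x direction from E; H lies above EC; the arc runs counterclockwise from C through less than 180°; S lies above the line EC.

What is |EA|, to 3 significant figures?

45.2

Checks: ∠(HC, CE) = 90.00° ✓; |HC| = 10.00 ✓; |HA| = 10.00 ✓; ∠(HA, AS) = 90.00° ✓; |AS| = 31.50 ✓; |ES| = 53.63 ✓.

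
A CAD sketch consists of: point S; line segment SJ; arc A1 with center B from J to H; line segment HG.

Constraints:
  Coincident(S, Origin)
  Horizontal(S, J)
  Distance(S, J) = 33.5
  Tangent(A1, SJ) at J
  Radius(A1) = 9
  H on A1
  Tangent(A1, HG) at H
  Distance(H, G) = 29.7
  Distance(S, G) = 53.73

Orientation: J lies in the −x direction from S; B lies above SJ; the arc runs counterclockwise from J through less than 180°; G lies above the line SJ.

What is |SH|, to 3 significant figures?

28.0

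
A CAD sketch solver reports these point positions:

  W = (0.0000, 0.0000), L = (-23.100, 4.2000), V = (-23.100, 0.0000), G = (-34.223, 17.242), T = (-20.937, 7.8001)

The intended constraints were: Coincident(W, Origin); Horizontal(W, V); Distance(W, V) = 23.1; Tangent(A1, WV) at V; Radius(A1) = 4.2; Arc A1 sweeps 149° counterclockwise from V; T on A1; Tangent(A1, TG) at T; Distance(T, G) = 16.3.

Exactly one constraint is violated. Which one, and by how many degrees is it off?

Tangent(A1, TG) at T — off by 4.40°.

W = (0.00, 0.00) ✓; W.y = 0.00, V.y = 0.00 ✓; |WV| = 23.10 ✓; ∠(LV, VW) = 90.00° ✓; |LV| = 4.200 ✓; bearing(L→T) − bearing(L→V) = 149.0° ✓; |LT| = 4.200 ✓; ∠(LT, TG) = 94.40° ✗; |TG| = 16.30 ✓.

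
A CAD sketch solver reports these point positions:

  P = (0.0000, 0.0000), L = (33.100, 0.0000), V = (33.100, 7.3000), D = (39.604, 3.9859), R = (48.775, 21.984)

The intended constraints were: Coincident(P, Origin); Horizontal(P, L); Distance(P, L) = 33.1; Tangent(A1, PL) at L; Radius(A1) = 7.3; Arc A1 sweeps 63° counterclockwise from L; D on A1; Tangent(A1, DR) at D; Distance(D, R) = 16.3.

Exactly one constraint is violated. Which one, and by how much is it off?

Distance(D, R) = 16.3 — off by 3.90.

P = (0.00, 0.00) ✓; P.y = 0.00, L.y = 0.00 ✓; |PL| = 33.10 ✓; ∠(VL, LP) = 90.00° ✓; |VL| = 7.300 ✓; bearing(V→D) − bearing(V→L) = 63.00° ✓; |VD| = 7.300 ✓; ∠(VD, DR) = 90.00° ✓; |DR| = 20.20 ✗.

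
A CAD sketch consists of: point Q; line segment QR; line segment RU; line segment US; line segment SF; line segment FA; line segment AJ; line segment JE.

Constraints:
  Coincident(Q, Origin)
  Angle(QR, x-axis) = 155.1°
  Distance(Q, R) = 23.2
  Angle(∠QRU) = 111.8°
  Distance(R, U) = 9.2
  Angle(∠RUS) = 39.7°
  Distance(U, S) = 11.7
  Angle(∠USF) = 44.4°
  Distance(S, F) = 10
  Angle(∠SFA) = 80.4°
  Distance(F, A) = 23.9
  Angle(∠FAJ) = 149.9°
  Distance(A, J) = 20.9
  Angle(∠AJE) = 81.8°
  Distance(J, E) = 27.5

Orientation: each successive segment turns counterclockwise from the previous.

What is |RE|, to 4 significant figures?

38.85

Q is at the origin; QR runs at 155.1° with length 23.2, so R = (-21.04, 9.768). ∠QRU = 111.8° gives RU at -136.7° from the x-axis; with |RU| = 9.2, U = (-27.74, 3.459). ∠RUS = 39.7° gives US at 3.600° from the x-axis; with |US| = 11.7, S = (-16.06, 4.193). ∠USF = 44.4° gives SF at 139.2° from the x-axis; with |SF| = 10.0, F = (-23.63, 10.73). ∠SFA = 80.4° gives FA at -121.2° from the x-axis; with |FA| = 23.9, A = (-36.01, -9.716). ∠FAJ = 149.9° gives AJ at -91.10° from the x-axis; with |AJ| = 20.9, J = (-36.41, -30.61). ∠AJE = 81.8° gives JE at 7.100° from the x-axis; with |JE| = 27.5, E = (-9.125, -27.21). Then |RE| = |E − R| = 38.85.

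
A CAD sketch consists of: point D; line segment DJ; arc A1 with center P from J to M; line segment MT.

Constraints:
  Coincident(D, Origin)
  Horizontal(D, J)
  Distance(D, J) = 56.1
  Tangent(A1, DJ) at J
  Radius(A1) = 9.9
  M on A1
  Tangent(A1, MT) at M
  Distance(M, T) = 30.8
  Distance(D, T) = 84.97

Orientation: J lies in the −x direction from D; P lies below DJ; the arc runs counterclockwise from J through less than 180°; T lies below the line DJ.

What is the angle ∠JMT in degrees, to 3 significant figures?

147°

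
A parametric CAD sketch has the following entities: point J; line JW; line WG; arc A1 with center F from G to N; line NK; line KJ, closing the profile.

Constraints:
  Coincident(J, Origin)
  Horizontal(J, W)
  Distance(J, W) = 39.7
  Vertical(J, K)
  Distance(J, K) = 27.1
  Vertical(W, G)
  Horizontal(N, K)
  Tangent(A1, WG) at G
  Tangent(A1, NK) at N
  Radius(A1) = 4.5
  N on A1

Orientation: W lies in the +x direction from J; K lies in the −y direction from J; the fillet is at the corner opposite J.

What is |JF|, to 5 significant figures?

41.831

JK is vertical with |JK| = 27.1 and K on the −y side, so K = (0.0000, -27.100). The virtual corner opposite J is at (39.700, -27.100). The tangent condition forces FG to be normal to WG and since A1 is tangent to NK there, FN ⟂ NK, with radius 4.5, so the center F sits 4.5 in from both sides at F = (35.200, -22.600). Then |JF| = |F − J| = 41.831.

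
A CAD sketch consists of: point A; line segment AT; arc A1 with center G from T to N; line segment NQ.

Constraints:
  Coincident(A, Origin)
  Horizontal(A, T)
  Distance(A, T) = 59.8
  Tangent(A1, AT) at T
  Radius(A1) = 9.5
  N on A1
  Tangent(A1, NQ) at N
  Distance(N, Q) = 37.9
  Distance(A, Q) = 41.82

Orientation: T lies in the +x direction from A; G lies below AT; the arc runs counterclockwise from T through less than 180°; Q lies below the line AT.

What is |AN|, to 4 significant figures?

52.80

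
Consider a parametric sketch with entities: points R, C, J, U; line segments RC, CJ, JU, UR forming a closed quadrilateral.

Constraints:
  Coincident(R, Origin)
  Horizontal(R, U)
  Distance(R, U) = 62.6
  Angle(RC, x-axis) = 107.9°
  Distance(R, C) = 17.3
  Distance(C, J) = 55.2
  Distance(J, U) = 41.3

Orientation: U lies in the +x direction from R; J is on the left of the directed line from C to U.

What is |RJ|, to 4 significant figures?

59.18

Checks: |CJ| = 55.20 ✓; |JU| = 41.30 ✓.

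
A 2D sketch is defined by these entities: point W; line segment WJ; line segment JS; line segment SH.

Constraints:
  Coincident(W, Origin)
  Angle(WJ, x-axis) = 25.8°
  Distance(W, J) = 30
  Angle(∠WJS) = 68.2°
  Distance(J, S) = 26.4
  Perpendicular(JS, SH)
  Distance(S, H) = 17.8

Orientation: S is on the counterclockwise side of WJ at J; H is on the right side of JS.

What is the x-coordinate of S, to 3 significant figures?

7.51

W is at the origin; WJ runs at 25.8° with length 30.0, so J = 30.0·(cos 25.8°, sin 25.8°) = (27.0, 13.1). ∠WJS = 68.2°, so JS runs at 25.8° + (180° − 68.2°) = 138° from the x-axis; with |JS| = 26.4, S = J + 26.4·(cos 138°, sin 138°) = (7.51, 30.9). So S.x = 7.51.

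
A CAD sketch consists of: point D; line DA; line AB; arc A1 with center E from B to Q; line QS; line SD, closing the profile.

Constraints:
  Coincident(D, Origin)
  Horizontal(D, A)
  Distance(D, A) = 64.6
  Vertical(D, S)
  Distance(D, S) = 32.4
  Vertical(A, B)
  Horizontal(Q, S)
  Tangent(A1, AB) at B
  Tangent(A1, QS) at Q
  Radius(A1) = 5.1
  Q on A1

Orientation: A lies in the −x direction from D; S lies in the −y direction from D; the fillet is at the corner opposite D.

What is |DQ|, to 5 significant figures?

67.750

D is at the origin; D and A share the same y with |DA| = 64.6 and A on the −x side, so A = (-64.600, 0.0000). DS is vertical with |DS| = 32.4 and S on the −y side, so S = (0.0000, -32.400). The virtual corner opposite D is at (-64.600, -32.400). Since A1 is tangent to AB there, EB ⟂ AB and the tangent condition forces EQ to be normal to QS, with radius 5.1, so the center E sits 5.1 in from both sides at E = (-59.500, -27.300). That places the tangent points at B = (-64.600, -27.300) on AB and Q = (-59.500, -32.400) on QS. Then |DQ| = |Q − D| = 67.750.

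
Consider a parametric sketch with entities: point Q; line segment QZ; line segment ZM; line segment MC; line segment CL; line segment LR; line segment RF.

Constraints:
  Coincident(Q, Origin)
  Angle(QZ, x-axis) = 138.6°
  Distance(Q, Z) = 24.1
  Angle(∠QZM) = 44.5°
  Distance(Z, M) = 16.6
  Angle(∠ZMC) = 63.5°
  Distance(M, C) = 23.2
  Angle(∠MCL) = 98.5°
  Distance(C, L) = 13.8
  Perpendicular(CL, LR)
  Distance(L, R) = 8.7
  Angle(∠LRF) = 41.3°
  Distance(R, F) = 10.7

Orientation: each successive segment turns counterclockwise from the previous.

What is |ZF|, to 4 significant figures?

18.05

Q is at the origin; QZ runs at 138.6° with length 24.1, so Z = (-18.08, 15.94). ∠QZM = 44.5° gives ZM at -85.90° from the x-axis; with |ZM| = 16.6, M = (-16.89, -0.6199). ∠ZMC = 63.5° gives MC at 30.60° from the x-axis; with |MC| = 23.2, C = (3.078, 11.19). ∠MCL = 98.5° gives CL at 112.1° from the x-axis; with |CL| = 13.8, L = (-2.113, 23.98). CL is perpendicular to LR, so LR runs at -157.9°; with |LR| = 8.7, R = (-10.17, 20.70). ∠LRF = 41.3° gives RF at -19.20° from the x-axis; with |RF| = 10.7, F = (-0.06947, 17.18). Then |ZF| = |F − Z| = 18.05.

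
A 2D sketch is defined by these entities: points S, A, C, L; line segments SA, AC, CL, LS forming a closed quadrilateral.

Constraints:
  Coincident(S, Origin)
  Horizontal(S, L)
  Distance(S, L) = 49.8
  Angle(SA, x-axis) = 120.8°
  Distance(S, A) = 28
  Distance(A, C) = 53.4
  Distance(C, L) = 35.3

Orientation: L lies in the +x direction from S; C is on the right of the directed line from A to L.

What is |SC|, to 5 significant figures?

25.974

S is at the origin; SL is horizontal with |SL| = 49.8 and L in +x, so L = (49.8, 0). SA runs at 120.8° with |SA| = 28.0, so A = (-14.337, 24.051). C is determined by |AC| = 53.4 and |CL| = 35.3 together: it lies at the intersection of circle(A, 53.4) and circle(L, 35.3). With |AL| = 68.498, the foot of the radical line on AL is 45.968 from A and the perpendicular offset is √(53.4² − 45.968²) = 27.175. Taking the right-of-AL solution: C = (19.163, -17.534).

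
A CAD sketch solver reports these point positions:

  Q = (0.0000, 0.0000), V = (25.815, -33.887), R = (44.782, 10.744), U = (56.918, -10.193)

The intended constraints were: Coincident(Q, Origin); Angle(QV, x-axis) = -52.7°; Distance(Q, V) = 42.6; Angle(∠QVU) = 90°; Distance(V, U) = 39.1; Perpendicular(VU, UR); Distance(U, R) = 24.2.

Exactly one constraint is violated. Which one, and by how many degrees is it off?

Perpendicular(VU, UR) — off by 7.20°.

Q = (0.00, 0.00) ✓; QV at -52.70° ✓; |QV| = 42.60 ✓; ∠QVU = 90.00° ✓; |VU| = 39.10 ✓; ∠(VU, UR) = 82.80° ✗; |UR| = 24.20 ✓.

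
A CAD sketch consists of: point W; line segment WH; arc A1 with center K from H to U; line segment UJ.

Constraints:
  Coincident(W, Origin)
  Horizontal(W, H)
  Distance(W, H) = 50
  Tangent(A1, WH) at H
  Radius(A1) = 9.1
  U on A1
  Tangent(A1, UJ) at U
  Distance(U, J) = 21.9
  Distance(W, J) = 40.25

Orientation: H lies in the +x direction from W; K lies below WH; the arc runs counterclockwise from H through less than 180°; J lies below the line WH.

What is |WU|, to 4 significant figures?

42.19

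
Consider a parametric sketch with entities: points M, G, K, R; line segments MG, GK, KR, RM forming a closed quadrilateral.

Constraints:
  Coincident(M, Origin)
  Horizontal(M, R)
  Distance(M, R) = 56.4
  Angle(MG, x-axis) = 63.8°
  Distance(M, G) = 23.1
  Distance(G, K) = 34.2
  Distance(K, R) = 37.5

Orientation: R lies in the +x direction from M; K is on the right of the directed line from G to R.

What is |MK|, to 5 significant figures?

23.909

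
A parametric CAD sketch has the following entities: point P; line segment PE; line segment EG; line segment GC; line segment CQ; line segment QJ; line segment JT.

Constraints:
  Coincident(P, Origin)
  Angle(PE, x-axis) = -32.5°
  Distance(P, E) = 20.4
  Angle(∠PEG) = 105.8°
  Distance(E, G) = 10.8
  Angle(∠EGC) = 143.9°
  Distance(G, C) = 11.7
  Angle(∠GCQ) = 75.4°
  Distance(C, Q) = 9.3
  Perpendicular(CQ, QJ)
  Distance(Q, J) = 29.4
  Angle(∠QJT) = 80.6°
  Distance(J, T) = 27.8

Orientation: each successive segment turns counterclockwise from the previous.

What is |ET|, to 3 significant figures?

30.2

P is at the origin; PE runs at -32.5° with length 20.4, so E = (17.2, -11.0). ∠PEG = 105.8° gives EG at 41.7° from the x-axis; with |EG| = 10.8, G = (25.3, -3.78). ∠EGC = 143.9° gives GC at 77.8° from the x-axis; with |GC| = 11.7, C = (27.7, 7.66). ∠GCQ = 75.4° gives CQ at -178° from the x-axis; with |CQ| = 9.3, Q = (18.4, 7.27). The perpendicularity gives QJ at right angles to CQ, so QJ runs at -87.6°; with |QJ| = 29.4, J = (19.7, -22.1). ∠QJT = 80.6° gives JT at 11.8° from the x-axis; with |JT| = 27.8, T = (46.9, -16.4). Then |ET| = |T − E| = 30.2.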